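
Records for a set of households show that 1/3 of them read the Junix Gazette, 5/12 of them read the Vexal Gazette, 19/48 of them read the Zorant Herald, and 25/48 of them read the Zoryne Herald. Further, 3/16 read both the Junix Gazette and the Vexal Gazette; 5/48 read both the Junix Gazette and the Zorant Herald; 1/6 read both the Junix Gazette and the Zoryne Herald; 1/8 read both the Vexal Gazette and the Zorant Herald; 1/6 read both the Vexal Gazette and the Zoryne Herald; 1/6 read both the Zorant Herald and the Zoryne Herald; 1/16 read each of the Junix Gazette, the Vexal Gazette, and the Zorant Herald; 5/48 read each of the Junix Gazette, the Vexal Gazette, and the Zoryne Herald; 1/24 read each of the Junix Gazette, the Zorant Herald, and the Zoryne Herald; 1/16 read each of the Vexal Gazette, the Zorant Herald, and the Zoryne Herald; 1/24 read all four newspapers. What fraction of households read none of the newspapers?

1/48

Inclusion–exclusion gives
P(≥1) = 1/3 + 5/12 + 19/48 + 25/48 − 3/16 − 5/48 − 1/6 − 1/8 − 1/6 − 1/6 + 1/16 + 5/48 + 1/24 + 1/16 − 1/24 = 47/48
P(none) = 1 − 47/48 = 1/48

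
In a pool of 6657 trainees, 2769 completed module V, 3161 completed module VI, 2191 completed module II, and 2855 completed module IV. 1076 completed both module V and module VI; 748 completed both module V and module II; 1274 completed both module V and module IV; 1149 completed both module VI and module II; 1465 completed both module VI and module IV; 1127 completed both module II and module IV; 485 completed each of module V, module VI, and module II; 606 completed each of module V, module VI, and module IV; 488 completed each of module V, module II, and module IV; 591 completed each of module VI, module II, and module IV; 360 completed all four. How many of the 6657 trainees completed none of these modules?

Using inclusion–exclusion:
N(≥1) = 2769 + 3161 + 2191 + 2855 − 1076 − 748 − 1274 − 1149 − 1465 − 1127 + 485 + 606 + 488 + 591 − 360 = 5947
None: 6657 − 5947 = 710

710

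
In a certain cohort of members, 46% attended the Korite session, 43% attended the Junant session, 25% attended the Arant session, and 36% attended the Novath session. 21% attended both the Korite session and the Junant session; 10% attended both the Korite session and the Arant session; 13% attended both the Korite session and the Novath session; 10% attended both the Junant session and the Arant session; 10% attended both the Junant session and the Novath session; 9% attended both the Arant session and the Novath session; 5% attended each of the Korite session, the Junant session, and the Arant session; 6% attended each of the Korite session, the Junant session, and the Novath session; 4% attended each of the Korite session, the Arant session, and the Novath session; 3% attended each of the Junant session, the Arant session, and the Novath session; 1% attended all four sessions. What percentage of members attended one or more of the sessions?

94%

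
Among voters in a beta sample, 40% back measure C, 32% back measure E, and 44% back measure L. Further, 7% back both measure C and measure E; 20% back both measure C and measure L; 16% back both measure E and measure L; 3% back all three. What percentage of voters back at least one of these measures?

76%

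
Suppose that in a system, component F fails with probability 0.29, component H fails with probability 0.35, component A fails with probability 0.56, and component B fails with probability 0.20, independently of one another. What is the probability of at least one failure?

0.837552

P(none) = (1 − 0.29) × (1 − 0.35) × (1 − 0.56) × (1 − 0.20) = 0.71 × 0.65 × 0.44 × 0.80 = 0.162448
P(at least one) = 1 − 0.162448 = 0.837552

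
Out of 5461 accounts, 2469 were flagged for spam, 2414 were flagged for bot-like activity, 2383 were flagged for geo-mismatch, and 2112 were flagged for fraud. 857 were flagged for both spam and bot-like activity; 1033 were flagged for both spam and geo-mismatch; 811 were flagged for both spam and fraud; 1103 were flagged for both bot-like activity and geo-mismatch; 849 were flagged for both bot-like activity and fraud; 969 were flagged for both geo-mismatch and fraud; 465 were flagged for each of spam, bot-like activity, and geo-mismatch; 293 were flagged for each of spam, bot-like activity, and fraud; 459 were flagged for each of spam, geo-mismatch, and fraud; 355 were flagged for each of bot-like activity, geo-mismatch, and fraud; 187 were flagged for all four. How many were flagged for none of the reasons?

320

N(≥1) = 2469 + 2414 + 2383 + 2112 − 857 − 1033 − 811 − 1103 − 849 − 969 + 465 + 293 + 459 + 355 − 187 = 5141
None: 5461 − 5141 = 320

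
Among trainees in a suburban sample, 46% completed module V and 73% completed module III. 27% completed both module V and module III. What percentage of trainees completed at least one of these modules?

Using inclusion–exclusion:
P(at least one) = 46 + 73 − 27 = 92%

92%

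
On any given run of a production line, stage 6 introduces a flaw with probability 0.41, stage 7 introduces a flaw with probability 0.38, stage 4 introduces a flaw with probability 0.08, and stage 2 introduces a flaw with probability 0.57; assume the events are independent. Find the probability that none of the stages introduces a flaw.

0.14471048

Independence gives P(none) = ∏(1 − pᵢ).
P(none) = (1 − 0.41) × (1 − 0.38) × (1 − 0.08) × (1 − 0.57) = 0.59 × 0.62 × 0.92 × 0.43 = 0.14471048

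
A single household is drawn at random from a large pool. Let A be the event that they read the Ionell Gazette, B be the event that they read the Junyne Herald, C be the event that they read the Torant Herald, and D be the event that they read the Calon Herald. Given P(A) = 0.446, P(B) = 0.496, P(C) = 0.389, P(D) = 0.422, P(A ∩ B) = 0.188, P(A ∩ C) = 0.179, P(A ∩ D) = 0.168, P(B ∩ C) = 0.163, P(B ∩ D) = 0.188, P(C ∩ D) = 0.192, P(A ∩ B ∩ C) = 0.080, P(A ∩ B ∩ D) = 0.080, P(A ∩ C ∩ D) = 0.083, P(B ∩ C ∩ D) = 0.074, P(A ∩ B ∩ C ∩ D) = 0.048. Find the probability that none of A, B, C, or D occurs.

P(A ∪ B ∪ C ∪ D) = 0.446 + 0.496 + 0.389 + 0.422 − 0.188 − 0.179 − 0.168 − 0.163 − 0.188 − 0.192 + 0.080 + 0.080 + 0.083 + 0.074 − 0.048 = 0.944
P(none) = 1 − 0.944 = 0.056

0.056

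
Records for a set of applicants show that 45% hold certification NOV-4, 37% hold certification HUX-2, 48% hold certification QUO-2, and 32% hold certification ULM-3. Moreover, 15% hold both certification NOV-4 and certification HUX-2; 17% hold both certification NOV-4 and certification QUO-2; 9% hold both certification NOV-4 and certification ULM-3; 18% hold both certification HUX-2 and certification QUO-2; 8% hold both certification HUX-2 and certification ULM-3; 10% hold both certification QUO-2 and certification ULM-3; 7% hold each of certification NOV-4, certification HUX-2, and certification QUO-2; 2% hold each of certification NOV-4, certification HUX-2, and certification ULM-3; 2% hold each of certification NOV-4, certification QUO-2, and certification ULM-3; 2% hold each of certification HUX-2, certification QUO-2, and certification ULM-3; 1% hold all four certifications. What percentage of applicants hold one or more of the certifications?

Apply inclusion-exclusion:
P(union) = 45 + 37 + 48 + 32 − 15 − 17 − 9 − 18 − 8 − 10 + 7 + 2 + 2 + 2 − 1 = 97%

97%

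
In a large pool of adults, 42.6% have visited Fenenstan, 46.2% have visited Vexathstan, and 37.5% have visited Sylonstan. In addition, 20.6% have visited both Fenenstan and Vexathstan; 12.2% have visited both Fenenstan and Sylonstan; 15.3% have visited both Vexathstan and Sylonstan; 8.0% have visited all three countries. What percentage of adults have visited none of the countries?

13.8%

P(union) = 42.6 + 46.2 + 37.5 − 20.6 − 12.2 − 15.3 + 8.0 = 86.2%
P(none) = 100% − 86.2% = 13.8%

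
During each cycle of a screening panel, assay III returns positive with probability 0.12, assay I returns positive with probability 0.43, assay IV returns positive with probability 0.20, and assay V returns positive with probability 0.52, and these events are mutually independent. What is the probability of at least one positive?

P(none) = (1 − 0.12) × (1 − 0.43) × (1 − 0.20) × (1 − 0.52) = 0.88 × 0.57 × 0.80 × 0.48 = 0.1926144
P(at least one) = 1 − 0.1926144 = 0.8073856

0.8073856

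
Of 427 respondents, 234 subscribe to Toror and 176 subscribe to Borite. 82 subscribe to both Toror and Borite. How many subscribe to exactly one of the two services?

246

Using the inclusion–exclusion count for exactly one event:
|exactly one| = 234 + 176 − 2·82 = 246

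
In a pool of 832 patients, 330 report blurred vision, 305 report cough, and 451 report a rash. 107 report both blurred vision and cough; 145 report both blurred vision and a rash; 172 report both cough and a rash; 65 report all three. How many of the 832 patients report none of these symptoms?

105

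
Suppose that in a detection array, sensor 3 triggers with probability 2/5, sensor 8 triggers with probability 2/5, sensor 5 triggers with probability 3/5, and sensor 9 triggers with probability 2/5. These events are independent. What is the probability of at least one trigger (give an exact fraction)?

571/625

Since the events are independent, P(none) is the product of the individual non-occurrence probabilities.
P(none) = (1 − 2/5) × (1 − 2/5) × (1 − 3/5) × (1 − 2/5) = 3/5 × 3/5 × 2/5 × 3/5 = 54/625
P(at least one) = 1 − 54/625 = 571/625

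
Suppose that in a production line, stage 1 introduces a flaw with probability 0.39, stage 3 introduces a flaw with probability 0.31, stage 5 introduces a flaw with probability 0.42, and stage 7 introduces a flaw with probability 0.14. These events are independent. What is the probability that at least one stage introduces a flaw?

0.79005508

P(none) = (1 − 0.39) × (1 − 0.31) × (1 − 0.42) × (1 − 0.14) = 0.61 × 0.69 × 0.58 × 0.86 = 0.20994492
P(at least one) = 1 − 0.20994492 = 0.79005508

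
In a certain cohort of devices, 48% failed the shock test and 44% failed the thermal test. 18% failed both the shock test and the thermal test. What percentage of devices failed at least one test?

P(at least one) = 48 + 44 − 18 = 74%

74%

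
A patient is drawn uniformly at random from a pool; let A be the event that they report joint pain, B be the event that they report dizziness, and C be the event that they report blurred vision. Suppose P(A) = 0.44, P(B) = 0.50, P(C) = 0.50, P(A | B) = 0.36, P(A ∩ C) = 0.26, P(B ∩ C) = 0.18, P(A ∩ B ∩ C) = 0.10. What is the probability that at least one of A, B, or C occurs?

0.92

P(A ∩ B) = P(B)·P(A|B) = 0.50 × 0.36 = 0.18
P(A ∪ B ∪ C) = 0.44 + 0.50 + 0.50 − 0.18 − 0.26 − 0.18 + 0.10 = 0.92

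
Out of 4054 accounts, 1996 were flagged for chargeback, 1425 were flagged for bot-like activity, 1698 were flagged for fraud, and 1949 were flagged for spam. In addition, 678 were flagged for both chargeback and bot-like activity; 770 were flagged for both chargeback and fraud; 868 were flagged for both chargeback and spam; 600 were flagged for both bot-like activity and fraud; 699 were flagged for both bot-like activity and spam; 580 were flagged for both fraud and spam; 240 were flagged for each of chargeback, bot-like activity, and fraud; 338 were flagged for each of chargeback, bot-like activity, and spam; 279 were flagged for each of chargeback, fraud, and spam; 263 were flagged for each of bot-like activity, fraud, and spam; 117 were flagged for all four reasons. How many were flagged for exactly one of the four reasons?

|exactly one| = 1996 + 1425 + 1698 + 1949 − 2·678 − 2·770 − 2·868 − 2·600 − 2·699 − 2·580 + 3·240 + 3·338 + 3·279 + 3·263 − 4·117 = 1570

1570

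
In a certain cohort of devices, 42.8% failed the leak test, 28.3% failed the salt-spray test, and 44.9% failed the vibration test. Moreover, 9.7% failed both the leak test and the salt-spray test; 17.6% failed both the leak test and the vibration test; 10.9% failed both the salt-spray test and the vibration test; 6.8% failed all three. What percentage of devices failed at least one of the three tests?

Apply inclusion-exclusion:
P(≥1) = 42.8 + 28.3 + 44.9 − 9.7 − 17.6 − 10.9 + 6.8 = 84.6%

84.6%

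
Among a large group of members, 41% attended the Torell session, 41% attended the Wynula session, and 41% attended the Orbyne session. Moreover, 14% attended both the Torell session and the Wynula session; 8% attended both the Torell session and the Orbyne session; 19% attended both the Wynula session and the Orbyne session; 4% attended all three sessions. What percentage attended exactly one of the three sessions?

53%

Using the inclusion–exclusion count for exactly one event:
P(exactly one) = 41 + 41 + 41 − 2·14 − 2·8 − 2·19 + 3·4 = 53%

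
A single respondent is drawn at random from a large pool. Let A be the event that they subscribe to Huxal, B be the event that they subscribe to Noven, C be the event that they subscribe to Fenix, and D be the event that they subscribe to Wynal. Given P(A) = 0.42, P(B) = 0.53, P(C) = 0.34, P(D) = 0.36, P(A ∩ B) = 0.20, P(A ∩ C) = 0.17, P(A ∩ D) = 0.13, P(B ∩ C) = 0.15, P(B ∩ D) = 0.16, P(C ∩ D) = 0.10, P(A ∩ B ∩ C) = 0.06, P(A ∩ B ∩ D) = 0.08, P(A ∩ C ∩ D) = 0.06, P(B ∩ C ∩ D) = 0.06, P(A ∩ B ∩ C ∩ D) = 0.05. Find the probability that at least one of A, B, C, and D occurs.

0.95

By inclusion–exclusion:
P(A ∪ B ∪ C ∪ D) = 0.42 + 0.53 + 0.34 + 0.36 − 0.20 − 0.17 − 0.13 − 0.15 − 0.16 − 0.10 + 0.06 + 0.08 + 0.06 + 0.06 − 0.05 = 0.95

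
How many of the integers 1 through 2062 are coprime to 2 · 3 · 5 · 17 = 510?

Inclusion–exclusion gives
floor(2062/2) + floor(2062/3) + floor(2062/5) + floor(2062/17) − floor(2062/6) − floor(2062/10) − floor(2062/34) − floor(2062/15) − floor(2062/51) − floor(2062/85) + floor(2062/30) + floor(2062/102) + floor(2062/170) + floor(2062/255) − floor(2062/510) = 1031 + 687 + 412 + 121 − 343 − 206 − 60 − 137 − 40 − 24 + 68 + 20 + 12 + 8 − 4 = 1545
2062 − 1545 = 517

517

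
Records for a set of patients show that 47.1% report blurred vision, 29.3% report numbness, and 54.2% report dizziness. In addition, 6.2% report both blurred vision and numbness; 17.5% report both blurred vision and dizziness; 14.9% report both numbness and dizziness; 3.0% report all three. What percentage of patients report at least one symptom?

95.0%

Inclusion–exclusion gives
P(at least one) = 47.1 + 29.3 + 54.2 − 6.2 − 17.5 − 14.9 + 3.0 = 95.0%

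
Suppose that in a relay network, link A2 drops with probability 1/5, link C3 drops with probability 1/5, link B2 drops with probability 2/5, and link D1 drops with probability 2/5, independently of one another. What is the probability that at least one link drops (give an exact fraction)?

481/625

P(none) = (1 − 1/5) × (1 − 1/5) × (1 − 2/5) × (1 − 2/5) = 4/5 × 4/5 × 3/5 × 3/5 = 144/625
P(at least one) = 1 − 144/625 = 481/625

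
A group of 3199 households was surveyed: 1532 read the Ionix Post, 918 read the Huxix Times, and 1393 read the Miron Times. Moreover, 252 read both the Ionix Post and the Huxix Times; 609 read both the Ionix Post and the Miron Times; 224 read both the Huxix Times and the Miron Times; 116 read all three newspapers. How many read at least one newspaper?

2874

By inclusion-exclusion,
N(≥1) = 1532 + 918 + 1393 − 252 − 609 − 224 + 116 = 2874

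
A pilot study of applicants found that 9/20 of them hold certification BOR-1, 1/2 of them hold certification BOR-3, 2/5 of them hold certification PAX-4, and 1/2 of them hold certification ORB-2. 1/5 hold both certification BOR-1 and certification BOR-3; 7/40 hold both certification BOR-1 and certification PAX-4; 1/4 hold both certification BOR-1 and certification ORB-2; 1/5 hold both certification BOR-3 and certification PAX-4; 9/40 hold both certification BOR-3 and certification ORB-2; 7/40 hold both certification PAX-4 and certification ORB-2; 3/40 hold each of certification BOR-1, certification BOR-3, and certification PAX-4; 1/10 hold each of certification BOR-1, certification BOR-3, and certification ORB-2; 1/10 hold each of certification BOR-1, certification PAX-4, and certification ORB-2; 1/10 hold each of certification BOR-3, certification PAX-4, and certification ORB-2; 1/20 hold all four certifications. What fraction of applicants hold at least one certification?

19/20

P(at least one) = 9/20 + 1/2 + 2/5 + 1/2 − 1/5 − 7/40 − 1/4 − 1/5 − 9/40 − 7/40 + 3/40 + 1/10 + 1/10 + 1/10 − 1/20 = 19/20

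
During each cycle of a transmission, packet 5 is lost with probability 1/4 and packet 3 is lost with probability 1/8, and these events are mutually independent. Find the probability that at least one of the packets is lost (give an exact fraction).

Independence gives P(none) = ∏(1 − pᵢ).
P(none) = (1 − 1/4) × (1 − 1/8) = 3/4 × 7/8 = 21/32
P(at least one) = 1 − 21/32 = 11/32

11/32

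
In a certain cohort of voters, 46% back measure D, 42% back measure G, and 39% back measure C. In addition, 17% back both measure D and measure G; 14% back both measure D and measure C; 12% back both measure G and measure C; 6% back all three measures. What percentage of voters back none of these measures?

10%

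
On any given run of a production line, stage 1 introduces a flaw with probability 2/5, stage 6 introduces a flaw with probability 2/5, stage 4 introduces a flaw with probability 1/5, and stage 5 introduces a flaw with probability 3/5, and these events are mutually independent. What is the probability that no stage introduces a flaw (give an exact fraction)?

72/625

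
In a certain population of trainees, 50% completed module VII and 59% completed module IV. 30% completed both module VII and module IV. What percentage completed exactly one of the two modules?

49%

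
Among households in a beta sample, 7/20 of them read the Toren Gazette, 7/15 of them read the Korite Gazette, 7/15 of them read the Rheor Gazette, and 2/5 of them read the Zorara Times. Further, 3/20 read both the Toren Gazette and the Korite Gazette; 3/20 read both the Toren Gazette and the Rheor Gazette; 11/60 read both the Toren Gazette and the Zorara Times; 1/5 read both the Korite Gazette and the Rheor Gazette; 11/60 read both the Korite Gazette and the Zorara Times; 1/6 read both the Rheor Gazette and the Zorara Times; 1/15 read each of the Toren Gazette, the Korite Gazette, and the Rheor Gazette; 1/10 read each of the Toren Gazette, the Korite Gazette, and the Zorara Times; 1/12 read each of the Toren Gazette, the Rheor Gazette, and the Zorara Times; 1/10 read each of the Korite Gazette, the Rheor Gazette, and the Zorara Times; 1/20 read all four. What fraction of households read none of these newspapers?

1/20

Apply inclusion-exclusion:
P(≥1) = 7/20 + 7/15 + 7/15 + 2/5 − 3/20 − 3/20 − 11/60 − 1/5 − 11/60 − 1/6 + 1/15 + 1/10 + 1/12 + 1/10 − 1/20 = 19/20
P(none) = 1 − 19/20 = 1/20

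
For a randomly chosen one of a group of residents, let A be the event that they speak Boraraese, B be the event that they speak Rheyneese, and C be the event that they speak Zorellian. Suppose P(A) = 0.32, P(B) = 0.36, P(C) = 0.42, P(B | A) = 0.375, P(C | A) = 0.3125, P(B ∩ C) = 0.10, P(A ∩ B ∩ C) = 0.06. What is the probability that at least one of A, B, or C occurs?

P(A ∩ B) = P(A)·P(B|A) = 0.32 × 0.375 = 0.12
P(A ∩ C) = P(A)·P(C|A) = 0.32 × 0.3125 = 0.10
Apply inclusion-exclusion:
P(A ∪ B ∪ C) = 0.32 + 0.36 + 0.42 − 0.12 − 0.10 − 0.10 + 0.06 = 0.84

0.84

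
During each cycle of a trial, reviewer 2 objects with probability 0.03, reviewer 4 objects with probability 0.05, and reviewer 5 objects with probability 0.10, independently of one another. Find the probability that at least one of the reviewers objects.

0.17065

P(none) = (1 − 0.03) × (1 − 0.05) × (1 − 0.10) = 0.97 × 0.95 × 0.90 = 0.82935
P(at least one) = 1 − 0.82935 = 0.17065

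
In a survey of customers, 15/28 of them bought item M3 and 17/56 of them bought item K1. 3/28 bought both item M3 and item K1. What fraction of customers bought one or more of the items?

Using inclusion–exclusion:
P(union) = 15/28 + 17/56 − 3/28 = 41/56

41/56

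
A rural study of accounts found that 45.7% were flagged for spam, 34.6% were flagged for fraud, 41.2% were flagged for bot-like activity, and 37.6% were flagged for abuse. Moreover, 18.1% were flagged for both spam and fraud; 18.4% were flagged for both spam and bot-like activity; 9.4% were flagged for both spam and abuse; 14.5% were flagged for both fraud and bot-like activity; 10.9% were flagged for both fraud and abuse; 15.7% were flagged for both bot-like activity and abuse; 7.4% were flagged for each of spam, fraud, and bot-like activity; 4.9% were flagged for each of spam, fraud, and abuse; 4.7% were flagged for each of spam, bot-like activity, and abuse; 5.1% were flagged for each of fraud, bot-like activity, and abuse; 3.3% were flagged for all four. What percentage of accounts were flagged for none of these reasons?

9.1%

P(at least one) = 45.7 + 34.6 + 41.2 + 37.6 − 18.1 − 18.4 − 9.4 − 14.5 − 10.9 − 15.7 + 7.4 + 4.9 + 4.7 + 5.1 − 3.3 = 90.9%
P(none) = 100% − 90.9% = 9.1%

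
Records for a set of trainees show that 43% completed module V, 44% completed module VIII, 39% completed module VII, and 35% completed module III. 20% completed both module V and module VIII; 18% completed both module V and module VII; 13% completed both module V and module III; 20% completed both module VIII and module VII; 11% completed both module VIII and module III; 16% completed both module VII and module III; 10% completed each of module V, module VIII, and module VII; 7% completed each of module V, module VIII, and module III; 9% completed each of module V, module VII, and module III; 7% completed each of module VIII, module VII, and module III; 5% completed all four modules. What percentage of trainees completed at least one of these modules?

91%

P(≥1) = 43 + 44 + 39 + 35 − 20 − 18 − 13 − 20 − 11 − 16 + 10 + 7 + 9 + 7 − 5 = 91%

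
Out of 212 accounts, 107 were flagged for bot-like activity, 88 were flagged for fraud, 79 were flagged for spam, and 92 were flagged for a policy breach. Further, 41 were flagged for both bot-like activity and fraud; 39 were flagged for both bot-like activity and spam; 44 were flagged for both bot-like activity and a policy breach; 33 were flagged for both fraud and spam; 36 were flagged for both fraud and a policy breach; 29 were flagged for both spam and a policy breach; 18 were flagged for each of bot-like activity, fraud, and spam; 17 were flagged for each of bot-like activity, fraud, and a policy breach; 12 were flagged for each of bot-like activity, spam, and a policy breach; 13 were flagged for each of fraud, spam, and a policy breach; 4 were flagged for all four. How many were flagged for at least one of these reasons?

N(≥1) = 107 + 88 + 79 + 92 − 41 − 39 − 44 − 33 − 36 − 29 + 18 + 17 + 12 + 13 − 4 = 200

200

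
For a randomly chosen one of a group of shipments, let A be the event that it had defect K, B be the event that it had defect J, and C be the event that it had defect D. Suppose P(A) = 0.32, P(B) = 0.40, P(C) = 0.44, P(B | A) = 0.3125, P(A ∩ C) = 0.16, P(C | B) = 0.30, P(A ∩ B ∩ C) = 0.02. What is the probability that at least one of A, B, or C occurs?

0.80

P(A ∩ B) = P(A)·P(B|A) = 0.32 × 0.3125 = 0.10
P(B ∩ C) = P(B)·P(C|B) = 0.40 × 0.30 = 0.12
Inclusion–exclusion gives
P(A ∪ B ∪ C) = 0.32 + 0.40 + 0.44 − 0.10 − 0.16 − 0.12 + 0.02 = 0.80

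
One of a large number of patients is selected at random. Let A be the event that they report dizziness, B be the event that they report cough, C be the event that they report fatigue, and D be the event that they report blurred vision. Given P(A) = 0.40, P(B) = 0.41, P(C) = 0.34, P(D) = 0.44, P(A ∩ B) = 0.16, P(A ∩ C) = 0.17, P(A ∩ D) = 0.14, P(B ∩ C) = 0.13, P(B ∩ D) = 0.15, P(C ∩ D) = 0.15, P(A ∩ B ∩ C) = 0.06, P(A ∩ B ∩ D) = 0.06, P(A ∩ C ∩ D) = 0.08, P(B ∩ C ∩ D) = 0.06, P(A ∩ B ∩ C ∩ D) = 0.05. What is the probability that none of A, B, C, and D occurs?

0.10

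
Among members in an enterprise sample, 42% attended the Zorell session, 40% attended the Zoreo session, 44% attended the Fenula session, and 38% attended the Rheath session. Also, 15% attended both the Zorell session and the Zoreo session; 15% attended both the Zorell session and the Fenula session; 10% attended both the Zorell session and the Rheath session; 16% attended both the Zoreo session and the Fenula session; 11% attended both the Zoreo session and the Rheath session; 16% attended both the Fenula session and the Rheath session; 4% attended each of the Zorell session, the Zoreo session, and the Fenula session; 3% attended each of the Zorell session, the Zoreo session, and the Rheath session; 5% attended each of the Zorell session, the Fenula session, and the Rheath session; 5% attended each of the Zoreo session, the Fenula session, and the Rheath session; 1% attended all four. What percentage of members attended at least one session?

97%

P(at least one) = 42 + 40 + 44 + 38 − 15 − 15 − 10 − 16 − 11 − 16 + 4 + 3 + 5 + 5 − 1 = 97%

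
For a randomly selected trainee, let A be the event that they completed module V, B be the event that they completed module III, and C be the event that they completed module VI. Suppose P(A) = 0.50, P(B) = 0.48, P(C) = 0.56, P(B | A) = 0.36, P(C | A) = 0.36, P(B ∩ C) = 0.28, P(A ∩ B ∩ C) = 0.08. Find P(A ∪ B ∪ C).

0.98

P(A ∩ B) = P(A)·P(B|A) = 0.50 × 0.36 = 0.18
P(A ∩ C) = P(A)·P(C|A) = 0.50 × 0.36 = 0.18
Inclusion–exclusion gives
P(A ∪ B ∪ C) = 0.50 + 0.48 + 0.56 − 0.18 − 0.18 − 0.28 + 0.08 = 0.98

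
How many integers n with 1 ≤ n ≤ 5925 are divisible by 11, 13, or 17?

1245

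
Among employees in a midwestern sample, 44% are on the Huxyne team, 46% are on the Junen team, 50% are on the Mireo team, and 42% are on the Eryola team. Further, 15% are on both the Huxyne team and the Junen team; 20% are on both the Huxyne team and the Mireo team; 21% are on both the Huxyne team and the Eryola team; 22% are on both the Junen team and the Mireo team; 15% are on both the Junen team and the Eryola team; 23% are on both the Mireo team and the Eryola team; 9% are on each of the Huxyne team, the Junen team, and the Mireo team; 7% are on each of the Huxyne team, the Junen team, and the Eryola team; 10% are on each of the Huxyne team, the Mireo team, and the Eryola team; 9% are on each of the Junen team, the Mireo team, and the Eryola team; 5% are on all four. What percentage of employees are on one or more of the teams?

96%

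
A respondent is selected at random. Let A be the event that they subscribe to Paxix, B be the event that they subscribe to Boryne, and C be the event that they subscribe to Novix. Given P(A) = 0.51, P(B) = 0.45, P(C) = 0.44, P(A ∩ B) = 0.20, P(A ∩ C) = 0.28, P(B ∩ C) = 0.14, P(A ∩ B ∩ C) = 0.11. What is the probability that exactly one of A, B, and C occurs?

Using the inclusion–exclusion count for exactly one event:
P(exactly one) = 0.51 + 0.45 + 0.44 − 2·0.20 − 2·0.28 − 2·0.14 + 3·0.11 = 0.49

0.49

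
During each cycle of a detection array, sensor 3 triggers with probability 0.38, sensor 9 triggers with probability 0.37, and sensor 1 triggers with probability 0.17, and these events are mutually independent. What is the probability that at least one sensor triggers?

0.675802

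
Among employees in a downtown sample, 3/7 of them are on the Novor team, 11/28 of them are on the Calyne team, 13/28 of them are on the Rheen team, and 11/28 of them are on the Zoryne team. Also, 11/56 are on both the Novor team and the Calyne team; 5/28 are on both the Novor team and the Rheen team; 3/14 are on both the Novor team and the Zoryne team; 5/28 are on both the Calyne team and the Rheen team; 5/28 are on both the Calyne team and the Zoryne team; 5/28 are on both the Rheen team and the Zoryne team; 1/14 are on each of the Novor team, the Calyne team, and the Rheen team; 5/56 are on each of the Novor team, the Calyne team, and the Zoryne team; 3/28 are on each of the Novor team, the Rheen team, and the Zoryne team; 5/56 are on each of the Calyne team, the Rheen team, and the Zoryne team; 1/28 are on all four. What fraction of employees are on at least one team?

By inclusion-exclusion,
P(at least one) = 3/7 + 11/28 + 13/28 + 11/28 − 11/56 − 5/28 − 3/14 − 5/28 − 5/28 − 5/28 + 1/14 + 5/56 + 3/28 + 5/56 − 1/28 = 7/8

7/8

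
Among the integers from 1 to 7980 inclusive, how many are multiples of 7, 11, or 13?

Apply inclusion-exclusion:
floor(7980/7) + floor(7980/11) + floor(7980/13) − floor(7980/77) − floor(7980/91) − floor(7980/143) + floor(7980/1001) = 1140 + 725 + 613 − 103 − 87 − 55 + 7 = 2240

2240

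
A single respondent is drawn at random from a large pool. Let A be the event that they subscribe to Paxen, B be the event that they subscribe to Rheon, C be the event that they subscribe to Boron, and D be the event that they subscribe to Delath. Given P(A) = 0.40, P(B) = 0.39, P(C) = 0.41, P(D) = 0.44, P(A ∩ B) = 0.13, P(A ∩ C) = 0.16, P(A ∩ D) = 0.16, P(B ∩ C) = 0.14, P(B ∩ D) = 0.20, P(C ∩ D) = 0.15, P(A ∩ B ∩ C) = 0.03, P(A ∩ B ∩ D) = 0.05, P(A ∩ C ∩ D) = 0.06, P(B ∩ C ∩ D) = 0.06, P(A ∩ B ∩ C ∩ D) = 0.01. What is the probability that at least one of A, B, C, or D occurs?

By inclusion–exclusion:
P(A ∪ B ∪ C ∪ D) = 0.40 + 0.39 + 0.41 + 0.44 − 0.13 − 0.16 − 0.16 − 0.14 − 0.20 − 0.15 + 0.03 + 0.05 + 0.06 + 0.06 − 0.01 = 0.89

0.89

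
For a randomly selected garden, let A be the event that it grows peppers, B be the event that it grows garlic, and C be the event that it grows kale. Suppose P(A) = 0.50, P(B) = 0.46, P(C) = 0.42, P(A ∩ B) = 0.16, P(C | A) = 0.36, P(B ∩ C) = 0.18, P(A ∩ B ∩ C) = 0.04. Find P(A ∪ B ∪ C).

P(A ∩ C) = P(A)·P(C|A) = 0.50 × 0.36 = 0.18
P(A ∪ B ∪ C) = 0.50 + 0.46 + 0.42 − 0.16 − 0.18 − 0.18 + 0.04 = 0.90

0.90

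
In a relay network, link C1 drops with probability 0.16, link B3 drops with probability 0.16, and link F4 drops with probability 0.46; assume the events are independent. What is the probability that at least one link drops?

0.618976

P(none) = (1 − 0.16) × (1 − 0.16) × (1 − 0.46) = 0.84 × 0.84 × 0.54 = 0.381024
P(at least one) = 1 − 0.381024 = 0.618976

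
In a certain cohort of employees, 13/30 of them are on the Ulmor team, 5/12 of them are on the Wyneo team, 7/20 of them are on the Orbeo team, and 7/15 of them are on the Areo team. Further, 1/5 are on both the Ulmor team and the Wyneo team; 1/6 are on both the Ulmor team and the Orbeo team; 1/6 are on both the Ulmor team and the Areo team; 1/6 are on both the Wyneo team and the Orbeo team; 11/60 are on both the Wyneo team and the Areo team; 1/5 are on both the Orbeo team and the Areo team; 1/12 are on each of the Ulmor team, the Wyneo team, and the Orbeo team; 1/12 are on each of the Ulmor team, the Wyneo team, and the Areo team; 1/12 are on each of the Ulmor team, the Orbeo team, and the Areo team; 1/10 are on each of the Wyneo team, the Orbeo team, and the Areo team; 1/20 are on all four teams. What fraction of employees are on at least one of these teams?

By inclusion-exclusion,
P(≥1) = 13/30 + 5/12 + 7/20 + 7/15 − 1/5 − 1/6 − 1/6 − 1/6 − 11/60 − 1/5 + 1/12 + 1/12 + 1/12 + 1/10 − 1/20 = 53/60

53/60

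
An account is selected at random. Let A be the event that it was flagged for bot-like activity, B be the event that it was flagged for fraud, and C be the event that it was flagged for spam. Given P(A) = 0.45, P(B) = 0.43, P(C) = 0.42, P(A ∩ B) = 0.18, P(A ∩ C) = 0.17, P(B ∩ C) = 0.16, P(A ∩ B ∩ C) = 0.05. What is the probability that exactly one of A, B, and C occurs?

0.43

P(exactly one) = 0.45 + 0.43 + 0.42 − 2·0.18 − 2·0.17 − 2·0.16 + 3·0.05 = 0.43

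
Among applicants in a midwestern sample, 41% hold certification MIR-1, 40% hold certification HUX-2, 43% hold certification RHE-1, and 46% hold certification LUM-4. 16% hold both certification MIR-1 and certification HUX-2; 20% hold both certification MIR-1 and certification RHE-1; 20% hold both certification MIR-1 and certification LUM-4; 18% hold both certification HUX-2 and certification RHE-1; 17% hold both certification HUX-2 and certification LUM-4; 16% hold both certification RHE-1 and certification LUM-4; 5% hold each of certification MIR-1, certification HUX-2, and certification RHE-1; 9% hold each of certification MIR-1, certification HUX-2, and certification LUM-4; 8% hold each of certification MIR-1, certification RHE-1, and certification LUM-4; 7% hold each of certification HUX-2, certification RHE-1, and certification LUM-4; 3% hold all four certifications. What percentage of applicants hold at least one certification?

89%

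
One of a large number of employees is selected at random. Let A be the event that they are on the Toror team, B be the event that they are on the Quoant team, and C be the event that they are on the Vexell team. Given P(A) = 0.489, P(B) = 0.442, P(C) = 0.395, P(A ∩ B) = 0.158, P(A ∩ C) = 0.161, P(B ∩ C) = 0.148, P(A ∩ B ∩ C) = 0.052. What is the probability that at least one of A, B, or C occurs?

Using inclusion–exclusion:
P(A ∪ B ∪ C) = 0.489 + 0.442 + 0.395 − 0.158 − 0.161 − 0.148 + 0.052 = 0.911

0.911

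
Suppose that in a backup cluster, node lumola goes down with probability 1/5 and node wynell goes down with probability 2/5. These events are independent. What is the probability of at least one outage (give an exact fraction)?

Since the events are independent, P(none) is the product of the individual non-occurrence probabilities.
P(none) = (1 − 1/5) × (1 − 2/5) = 4/5 × 3/5 = 12/25
P(at least one) = 1 − 12/25 = 13/25

13/25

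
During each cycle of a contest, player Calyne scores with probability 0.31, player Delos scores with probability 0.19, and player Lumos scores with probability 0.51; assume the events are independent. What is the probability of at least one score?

0.726139

Since the events are independent, P(none) is the product of the individual non-occurrence probabilities.
P(none) = (1 − 0.31) × (1 − 0.19) × (1 − 0.51) = 0.69 × 0.81 × 0.49 = 0.273861
P(at least one) = 1 − 0.273861 = 0.726139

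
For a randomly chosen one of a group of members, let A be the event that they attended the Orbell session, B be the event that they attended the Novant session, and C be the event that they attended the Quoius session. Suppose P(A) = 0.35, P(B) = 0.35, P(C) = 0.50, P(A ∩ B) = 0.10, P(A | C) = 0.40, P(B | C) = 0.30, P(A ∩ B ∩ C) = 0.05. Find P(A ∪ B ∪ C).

0.80

P(A ∩ C) = P(C)·P(A|C) = 0.50 × 0.40 = 0.20
P(B ∩ C) = P(C)·P(B|C) = 0.50 × 0.30 = 0.15
P(A ∪ B ∪ C) = 0.35 + 0.35 + 0.50 − 0.10 − 0.20 − 0.15 + 0.05 = 0.80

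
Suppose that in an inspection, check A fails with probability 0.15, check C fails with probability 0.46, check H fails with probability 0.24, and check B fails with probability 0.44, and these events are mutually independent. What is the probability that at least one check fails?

Since the events are independent, P(none) is the product of the individual non-occurrence probabilities.
P(none) = (1 − 0.15) × (1 − 0.46) × (1 − 0.24) × (1 − 0.44) = 0.85 × 0.54 × 0.76 × 0.56 = 0.1953504
P(at least one) = 1 − 0.1953504 = 0.8046496

0.8046496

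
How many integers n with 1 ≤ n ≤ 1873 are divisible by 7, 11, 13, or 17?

By inclusion–exclusion:
267 + 170 + 144 + 110 − 24 − 20 − 15 − 13 − 10 − 8 + 1 + 1 + 1 + 0 − 0 = 604

604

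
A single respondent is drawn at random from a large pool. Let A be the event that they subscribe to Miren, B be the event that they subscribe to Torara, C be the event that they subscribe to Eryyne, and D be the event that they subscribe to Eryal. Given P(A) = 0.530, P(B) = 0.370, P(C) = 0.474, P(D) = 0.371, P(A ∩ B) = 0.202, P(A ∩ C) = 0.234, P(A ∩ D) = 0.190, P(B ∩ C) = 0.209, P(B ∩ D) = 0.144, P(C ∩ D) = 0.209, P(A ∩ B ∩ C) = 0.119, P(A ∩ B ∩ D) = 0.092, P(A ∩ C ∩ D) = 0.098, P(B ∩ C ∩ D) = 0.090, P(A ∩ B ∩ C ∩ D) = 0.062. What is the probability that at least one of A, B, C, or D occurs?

Apply inclusion-exclusion:
P(A ∪ B ∪ C ∪ D) = 0.530 + 0.370 + 0.474 + 0.371 − 0.202 − 0.234 − 0.190 − 0.209 − 0.144 − 0.209 + 0.119 + 0.092 + 0.098 + 0.090 − 0.062 = 0.894

0.894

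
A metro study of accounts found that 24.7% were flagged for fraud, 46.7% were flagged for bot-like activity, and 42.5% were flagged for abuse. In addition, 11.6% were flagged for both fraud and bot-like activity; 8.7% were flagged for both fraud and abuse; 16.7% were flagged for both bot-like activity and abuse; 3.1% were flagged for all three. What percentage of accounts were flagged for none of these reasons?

Using inclusion–exclusion:
P(≥1) = 24.7 + 46.7 + 42.5 − 11.6 − 8.7 − 16.7 + 3.1 = 80.0%
P(none) = 100% − 80.0% = 20.0%

20.0%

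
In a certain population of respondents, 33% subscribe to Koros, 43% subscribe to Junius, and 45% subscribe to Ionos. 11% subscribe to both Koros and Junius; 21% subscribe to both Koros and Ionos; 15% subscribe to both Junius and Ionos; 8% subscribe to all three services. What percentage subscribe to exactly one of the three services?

P(exactly one) = 33 + 43 + 45 − 2·11 − 2·21 − 2·15 + 3·8 = 51%

51%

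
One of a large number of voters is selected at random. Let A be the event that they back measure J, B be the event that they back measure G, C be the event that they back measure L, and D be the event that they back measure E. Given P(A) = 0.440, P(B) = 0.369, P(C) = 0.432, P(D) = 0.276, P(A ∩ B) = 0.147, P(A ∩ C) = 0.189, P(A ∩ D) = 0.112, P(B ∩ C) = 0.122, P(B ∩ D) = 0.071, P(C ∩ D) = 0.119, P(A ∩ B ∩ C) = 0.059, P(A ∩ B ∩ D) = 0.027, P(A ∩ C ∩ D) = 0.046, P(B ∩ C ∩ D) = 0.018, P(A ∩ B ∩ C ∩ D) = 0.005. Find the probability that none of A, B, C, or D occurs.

0.098

By inclusion–exclusion:
P(A ∪ B ∪ C ∪ D) = 0.440 + 0.369 + 0.432 + 0.276 − 0.147 − 0.189 − 0.112 − 0.122 − 0.071 − 0.119 + 0.059 + 0.027 + 0.046 + 0.018 − 0.005 = 0.902
P(none) = 1 − 0.902 = 0.098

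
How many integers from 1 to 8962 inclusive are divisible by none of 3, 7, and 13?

4727

By inclusion–exclusion:
2987 + 1280 + 689 − 426 − 229 − 98 + 32 = 4235
8962 − 4235 = 4727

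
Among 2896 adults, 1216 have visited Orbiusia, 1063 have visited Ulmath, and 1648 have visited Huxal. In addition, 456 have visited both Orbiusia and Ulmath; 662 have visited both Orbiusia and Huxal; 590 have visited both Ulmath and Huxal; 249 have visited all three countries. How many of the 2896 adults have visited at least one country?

2468

Apply inclusion-exclusion:
N(≥1) = 1216 + 1063 + 1648 − 456 − 662 − 590 + 249 = 2468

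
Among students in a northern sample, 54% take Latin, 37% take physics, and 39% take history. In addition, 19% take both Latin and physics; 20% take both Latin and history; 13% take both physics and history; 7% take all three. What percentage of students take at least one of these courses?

P(union) = 54 + 37 + 39 − 19 − 20 − 13 + 7 = 85%

85%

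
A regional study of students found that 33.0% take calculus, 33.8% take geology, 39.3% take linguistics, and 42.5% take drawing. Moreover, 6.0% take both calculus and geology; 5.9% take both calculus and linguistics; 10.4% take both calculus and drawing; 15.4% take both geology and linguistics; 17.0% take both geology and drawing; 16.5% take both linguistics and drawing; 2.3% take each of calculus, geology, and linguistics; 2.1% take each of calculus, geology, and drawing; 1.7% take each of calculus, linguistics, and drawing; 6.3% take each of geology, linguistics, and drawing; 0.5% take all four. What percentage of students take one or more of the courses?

By inclusion-exclusion,
P(≥1) = 33.0 + 33.8 + 39.3 + 42.5 − 6.0 − 5.9 − 10.4 − 15.4 − 17.0 − 16.5 + 2.3 + 2.1 + 1.7 + 6.3 − 0.5 = 89.3%

89.3%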